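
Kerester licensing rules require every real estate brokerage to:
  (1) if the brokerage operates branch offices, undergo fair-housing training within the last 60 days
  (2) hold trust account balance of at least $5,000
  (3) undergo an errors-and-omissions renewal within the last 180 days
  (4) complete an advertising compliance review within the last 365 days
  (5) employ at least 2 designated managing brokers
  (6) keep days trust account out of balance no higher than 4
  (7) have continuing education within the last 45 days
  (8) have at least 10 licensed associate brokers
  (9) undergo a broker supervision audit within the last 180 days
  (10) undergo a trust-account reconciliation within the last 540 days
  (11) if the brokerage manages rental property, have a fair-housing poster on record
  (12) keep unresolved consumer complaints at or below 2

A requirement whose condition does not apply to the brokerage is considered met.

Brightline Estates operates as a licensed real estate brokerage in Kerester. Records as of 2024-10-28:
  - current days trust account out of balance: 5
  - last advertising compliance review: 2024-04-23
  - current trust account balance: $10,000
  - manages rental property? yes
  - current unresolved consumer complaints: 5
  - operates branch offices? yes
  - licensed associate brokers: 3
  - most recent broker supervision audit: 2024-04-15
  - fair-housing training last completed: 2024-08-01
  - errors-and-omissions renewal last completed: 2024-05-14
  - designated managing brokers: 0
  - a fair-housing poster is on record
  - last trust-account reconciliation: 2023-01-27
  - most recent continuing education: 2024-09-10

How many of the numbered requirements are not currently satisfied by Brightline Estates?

1. condition 'operates branch offices' holds; fair-housing training 88 days ago vs limit 60 → not met
2. trust account balance $10,000 ≥ $5,000 → met
3. errors-and-omissions renewal 167 days ago vs limit 180 → met
4. advertising compliance review 188 days ago vs limit 365 → met
5. designated managing brokers 0 < 2 → not met
6. days trust account out of balance 5 > 4 → not met
7. continuing education 48 days ago vs limit 45 → not met
8. licensed associate brokers 3 < 10 → not met
9. broker supervision audit 196 days ago vs limit 180 → not met
10. trust-account reconciliation 640 days ago vs limit 540 → not met
11. condition 'manages rental property' holds; fair-housing poster present → met
12. unresolved consumer complaints 5 > 2 → not met
Not met: 8 of 12

8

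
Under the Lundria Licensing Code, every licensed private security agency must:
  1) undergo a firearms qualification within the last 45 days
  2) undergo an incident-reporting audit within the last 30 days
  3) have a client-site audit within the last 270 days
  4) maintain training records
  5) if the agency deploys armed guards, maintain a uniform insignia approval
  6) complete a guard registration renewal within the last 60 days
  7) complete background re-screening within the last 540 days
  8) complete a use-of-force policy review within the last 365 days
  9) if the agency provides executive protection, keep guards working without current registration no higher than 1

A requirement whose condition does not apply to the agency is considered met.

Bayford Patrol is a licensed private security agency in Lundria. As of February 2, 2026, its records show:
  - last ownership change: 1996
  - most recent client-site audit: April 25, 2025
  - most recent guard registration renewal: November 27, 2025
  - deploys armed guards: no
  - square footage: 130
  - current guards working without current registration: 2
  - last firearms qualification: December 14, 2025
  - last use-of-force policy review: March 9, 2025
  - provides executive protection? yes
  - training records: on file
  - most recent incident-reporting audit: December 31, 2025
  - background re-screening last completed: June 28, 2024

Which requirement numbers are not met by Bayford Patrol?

1, 2, 3, 6, 7, 9

1. firearms qualification 50 days ago vs limit 45 → not met
2. incident-reporting audit 33 days ago vs limit 30 → not met
3. client-site audit 283 days ago vs limit 270 → not met
4. training records present → met
5. condition 'deploys armed guards' does not hold → requirement n/a → met
6. guard registration renewal 67 days ago vs limit 60 → not met
7. background re-screening 584 days ago vs limit 540 → not met
8. use-of-force policy review 330 days ago vs limit 365 → met
9. condition 'provides executive protection' holds; guards working without current registration 2 > 1 → not met
Not met: 1, 2, 3, 6, 7, 9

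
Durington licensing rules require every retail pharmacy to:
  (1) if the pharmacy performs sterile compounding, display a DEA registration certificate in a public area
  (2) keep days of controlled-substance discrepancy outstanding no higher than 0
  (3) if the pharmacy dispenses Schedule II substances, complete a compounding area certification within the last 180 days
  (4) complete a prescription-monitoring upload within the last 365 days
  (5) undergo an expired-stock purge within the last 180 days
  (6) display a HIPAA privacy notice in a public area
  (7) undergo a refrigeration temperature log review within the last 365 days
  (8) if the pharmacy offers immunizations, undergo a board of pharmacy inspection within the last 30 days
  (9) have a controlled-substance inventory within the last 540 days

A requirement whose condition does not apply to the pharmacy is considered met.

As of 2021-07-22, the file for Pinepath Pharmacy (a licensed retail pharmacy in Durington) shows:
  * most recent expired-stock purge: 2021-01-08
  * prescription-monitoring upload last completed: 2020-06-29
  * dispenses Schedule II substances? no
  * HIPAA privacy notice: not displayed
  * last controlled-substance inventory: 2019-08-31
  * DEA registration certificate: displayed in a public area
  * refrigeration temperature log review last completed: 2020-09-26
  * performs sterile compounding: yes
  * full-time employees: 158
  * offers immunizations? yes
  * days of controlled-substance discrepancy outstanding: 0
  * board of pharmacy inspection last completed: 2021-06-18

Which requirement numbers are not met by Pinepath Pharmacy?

4, 5, 6, 8, 9

1. condition 'performs sterile compounding' holds; DEA registration certificate present → met
2. days of controlled-substance discrepancy outstanding 0 ≤ 0 → met
3. condition 'dispenses Schedule II substances' does not hold → requirement n/a → met
4. prescription-monitoring upload 388 days ago vs limit 365 → not met
5. expired-stock purge 195 days ago vs limit 180 → not met
6. HIPAA privacy notice absent → not met
7. refrigeration temperature log review 299 days ago vs limit 365 → met
8. condition 'offers immunizations' holds; board of pharmacy inspection 34 days ago vs limit 30 → not met
9. controlled-substance inventory 691 days ago vs limit 540 → not met
Not met: 4, 5, 6, 8, 9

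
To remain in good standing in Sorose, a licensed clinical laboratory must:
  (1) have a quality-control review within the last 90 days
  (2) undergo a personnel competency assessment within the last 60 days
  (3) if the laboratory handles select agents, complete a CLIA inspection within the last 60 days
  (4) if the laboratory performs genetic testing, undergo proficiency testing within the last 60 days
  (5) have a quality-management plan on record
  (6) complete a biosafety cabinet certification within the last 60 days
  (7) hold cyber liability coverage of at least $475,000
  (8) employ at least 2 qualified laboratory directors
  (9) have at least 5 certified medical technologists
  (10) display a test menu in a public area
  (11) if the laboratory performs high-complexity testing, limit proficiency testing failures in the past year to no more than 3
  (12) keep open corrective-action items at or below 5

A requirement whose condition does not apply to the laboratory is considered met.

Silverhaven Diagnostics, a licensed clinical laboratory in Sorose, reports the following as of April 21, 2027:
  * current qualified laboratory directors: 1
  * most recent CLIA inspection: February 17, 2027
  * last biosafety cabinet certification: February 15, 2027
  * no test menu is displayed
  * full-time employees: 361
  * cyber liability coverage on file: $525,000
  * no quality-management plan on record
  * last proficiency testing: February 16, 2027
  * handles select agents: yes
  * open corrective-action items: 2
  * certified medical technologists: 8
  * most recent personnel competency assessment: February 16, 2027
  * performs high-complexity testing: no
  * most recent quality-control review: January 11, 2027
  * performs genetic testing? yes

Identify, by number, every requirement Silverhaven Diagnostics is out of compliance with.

1, 2, 3, 4, 5, 6, 8, 10

1. quality-control review 100 days ago vs limit 90 → not met
2. personnel competency assessment 64 days ago vs limit 60 → not met
3. condition 'handles select agents' holds; CLIA inspection 63 days ago vs limit 60 → not met
4. condition 'performs genetic testing' holds; proficiency testing 64 days ago vs limit 60 → not met
5. quality-management plan absent → not met
6. biosafety cabinet certification 65 days ago vs limit 60 → not met
7. cyber liability coverage $525,000 ≥ $475,000 → met
8. qualified laboratory directors 1 < 2 → not met
9. certified medical technologists 8 ≥ 5 → met
10. test menu absent → not met
11. condition 'performs high-complexity testing' does not hold → requirement n/a → met
12. open corrective-action items 2 ≤ 5 → met
Not met: 1, 2, 3, 4, 5, 6, 8, 10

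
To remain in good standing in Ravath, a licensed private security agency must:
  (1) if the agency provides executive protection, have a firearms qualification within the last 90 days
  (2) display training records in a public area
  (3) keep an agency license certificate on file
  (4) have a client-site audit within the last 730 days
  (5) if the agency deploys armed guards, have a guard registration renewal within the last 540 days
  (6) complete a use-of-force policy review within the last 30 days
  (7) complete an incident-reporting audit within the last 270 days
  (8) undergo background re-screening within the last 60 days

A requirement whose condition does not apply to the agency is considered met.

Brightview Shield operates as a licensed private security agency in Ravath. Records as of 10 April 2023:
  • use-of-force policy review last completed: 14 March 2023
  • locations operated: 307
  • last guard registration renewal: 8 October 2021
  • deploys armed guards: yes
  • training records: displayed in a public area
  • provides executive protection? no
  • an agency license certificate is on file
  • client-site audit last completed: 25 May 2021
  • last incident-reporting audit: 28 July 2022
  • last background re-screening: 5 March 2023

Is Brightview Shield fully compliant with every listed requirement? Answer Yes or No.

No

1. condition 'provides executive protection' does not hold → requirement n/a → met
2. training records present → met
3. agency license certificate present → met
4. client-site audit 685 days ago vs limit 730 → met
5. condition 'deploys armed guards' holds; guard registration renewal 549 days ago vs limit 540 → not met
6. use-of-force policy review 27 days ago vs limit 30 → met
7. incident-reporting audit 256 days ago vs limit 270 → met
8. background re-screening 36 days ago vs limit 60 → met
Not met: 5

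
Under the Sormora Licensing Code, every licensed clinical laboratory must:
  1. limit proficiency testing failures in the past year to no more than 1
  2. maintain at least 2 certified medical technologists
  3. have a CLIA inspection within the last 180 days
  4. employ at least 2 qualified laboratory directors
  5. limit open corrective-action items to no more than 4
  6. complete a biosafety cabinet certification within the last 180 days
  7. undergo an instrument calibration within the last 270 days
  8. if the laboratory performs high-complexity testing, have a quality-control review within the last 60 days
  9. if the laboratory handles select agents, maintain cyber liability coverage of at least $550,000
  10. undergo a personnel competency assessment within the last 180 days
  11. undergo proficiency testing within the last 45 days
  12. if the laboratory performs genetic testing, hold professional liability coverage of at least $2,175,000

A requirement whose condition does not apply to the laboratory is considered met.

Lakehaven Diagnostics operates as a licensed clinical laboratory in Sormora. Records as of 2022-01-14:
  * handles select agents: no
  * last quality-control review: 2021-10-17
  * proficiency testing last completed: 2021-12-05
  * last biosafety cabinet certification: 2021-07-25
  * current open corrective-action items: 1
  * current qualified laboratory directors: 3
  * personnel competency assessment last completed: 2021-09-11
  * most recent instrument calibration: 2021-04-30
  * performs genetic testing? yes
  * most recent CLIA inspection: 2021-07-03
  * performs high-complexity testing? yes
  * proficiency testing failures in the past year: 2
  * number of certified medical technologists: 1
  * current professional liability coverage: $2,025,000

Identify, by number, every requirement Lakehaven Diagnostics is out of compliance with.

1, 2, 3, 8, 12

1. proficiency testing failures in the past year 2 > 1 → not met
2. certified medical technologists 1 < 2 → not met
3. CLIA inspection 195 days ago vs limit 180 → not met
4. qualified laboratory directors 3 ≥ 2 → met
5. open corrective-action items 1 ≤ 4 → met
6. biosafety cabinet certification 173 days ago vs limit 180 → met
7. instrument calibration 259 days ago vs limit 270 → met
8. condition 'performs high-complexity testing' holds; quality-control review 89 days ago vs limit 60 → not met
9. condition 'handles select agents' does not hold → requirement n/a → met
10. personnel competency assessment 125 days ago vs limit 180 → met
11. proficiency testing 40 days ago vs limit 45 → met
12. condition 'performs genetic testing' holds; professional liability coverage $2,025,000 < $2,175,000 → not met
Not met: 1, 2, 3, 8, 12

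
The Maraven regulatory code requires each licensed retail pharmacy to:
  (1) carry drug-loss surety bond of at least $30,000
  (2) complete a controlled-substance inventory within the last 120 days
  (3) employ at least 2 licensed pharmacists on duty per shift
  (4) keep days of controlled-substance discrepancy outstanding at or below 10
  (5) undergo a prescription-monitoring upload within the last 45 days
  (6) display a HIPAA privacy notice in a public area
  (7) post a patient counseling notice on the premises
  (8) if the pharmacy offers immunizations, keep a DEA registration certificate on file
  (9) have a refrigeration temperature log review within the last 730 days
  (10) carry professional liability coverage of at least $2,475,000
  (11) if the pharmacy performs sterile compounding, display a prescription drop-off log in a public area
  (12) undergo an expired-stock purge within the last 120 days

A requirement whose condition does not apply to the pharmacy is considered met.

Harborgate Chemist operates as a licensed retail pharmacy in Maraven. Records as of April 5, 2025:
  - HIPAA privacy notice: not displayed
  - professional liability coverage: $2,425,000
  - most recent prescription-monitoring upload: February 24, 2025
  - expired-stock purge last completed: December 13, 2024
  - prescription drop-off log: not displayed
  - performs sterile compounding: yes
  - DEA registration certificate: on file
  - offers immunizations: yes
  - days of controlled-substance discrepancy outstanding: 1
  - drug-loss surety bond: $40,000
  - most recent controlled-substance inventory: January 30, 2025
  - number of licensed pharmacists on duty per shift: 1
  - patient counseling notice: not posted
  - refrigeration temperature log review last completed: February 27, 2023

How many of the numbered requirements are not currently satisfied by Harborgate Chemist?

1. drug-loss surety bond $40,000 ≥ $30,000 → met
2. controlled-substance inventory 65 days ago vs limit 120 → met
3. licensed pharmacists on duty per shift 1 < 2 → not met
4. days of controlled-substance discrepancy outstanding 1 ≤ 10 → met
5. prescription-monitoring upload 40 days ago vs limit 45 → met
6. HIPAA privacy notice absent → not met
7. patient counseling notice absent → not met
8. condition 'offers immunizations' holds; DEA registration certificate present → met
9. refrigeration temperature log review 768 days ago vs limit 730 → not met
10. professional liability coverage $2,425,000 < $2,475,000 → not met
11. condition 'performs sterile compounding' holds; prescription drop-off log absent → not met
12. expired-stock purge 113 days ago vs limit 120 → met
Not met: 6 of 12

6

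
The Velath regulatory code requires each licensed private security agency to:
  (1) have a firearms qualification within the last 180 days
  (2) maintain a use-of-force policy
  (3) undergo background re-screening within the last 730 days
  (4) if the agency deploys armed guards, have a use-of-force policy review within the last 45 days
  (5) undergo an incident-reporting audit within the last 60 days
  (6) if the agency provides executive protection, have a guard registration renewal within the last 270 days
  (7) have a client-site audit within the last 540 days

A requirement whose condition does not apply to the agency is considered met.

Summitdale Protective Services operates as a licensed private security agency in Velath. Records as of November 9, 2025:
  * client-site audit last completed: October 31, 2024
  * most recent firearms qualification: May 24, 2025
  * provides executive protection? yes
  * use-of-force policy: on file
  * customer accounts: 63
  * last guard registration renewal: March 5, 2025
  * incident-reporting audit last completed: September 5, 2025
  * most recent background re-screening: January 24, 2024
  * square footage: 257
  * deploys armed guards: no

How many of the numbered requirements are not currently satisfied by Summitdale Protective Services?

1. firearms qualification 169 days ago vs limit 180 → met
2. use-of-force policy present → met
3. background re-screening 655 days ago vs limit 730 → met
4. condition 'deploys armed guards' does not hold → requirement n/a → met
5. incident-reporting audit 65 days ago vs limit 60 → not met
6. condition 'provides executive protection' holds; guard registration renewal 249 days ago vs limit 270 → met
7. client-site audit 374 days ago vs limit 540 → met
Not met: 1 of 7

1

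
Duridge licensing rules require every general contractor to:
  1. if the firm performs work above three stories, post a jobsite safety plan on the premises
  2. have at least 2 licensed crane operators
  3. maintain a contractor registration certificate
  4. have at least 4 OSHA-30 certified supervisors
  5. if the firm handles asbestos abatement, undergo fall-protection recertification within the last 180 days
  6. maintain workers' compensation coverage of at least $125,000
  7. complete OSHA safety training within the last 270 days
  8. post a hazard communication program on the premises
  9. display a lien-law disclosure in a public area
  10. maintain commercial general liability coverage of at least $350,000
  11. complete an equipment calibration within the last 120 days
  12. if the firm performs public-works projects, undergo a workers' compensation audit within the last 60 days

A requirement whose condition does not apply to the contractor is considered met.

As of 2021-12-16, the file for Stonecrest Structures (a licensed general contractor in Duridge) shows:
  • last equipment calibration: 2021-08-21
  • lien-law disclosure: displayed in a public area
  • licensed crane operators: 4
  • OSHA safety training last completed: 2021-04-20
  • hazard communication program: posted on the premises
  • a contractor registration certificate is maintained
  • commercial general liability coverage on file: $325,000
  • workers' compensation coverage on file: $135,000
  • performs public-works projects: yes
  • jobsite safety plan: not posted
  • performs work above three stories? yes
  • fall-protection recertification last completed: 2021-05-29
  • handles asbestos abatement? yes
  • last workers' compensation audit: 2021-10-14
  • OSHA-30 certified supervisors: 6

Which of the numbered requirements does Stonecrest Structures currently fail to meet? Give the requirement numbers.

1, 5, 10, 12

1. condition 'performs work above three stories' holds; jobsite safety plan absent → not met
2. licensed crane operators 4 ≥ 2 → met
3. contractor registration certificate present → met
4. OSHA-30 certified supervisors 6 ≥ 4 → met
5. condition 'handles asbestos abatement' holds; fall-protection recertification 201 days ago vs limit 180 → not met
6. workers' compensation coverage $135,000 ≥ $125,000 → met
7. OSHA safety training 240 days ago vs limit 270 → met
8. hazard communication program present → met
9. lien-law disclosure present → met
10. commercial general liability coverage $325,000 < $350,000 → not met
11. equipment calibration 117 days ago vs limit 120 → met
12. condition 'performs public-works projects' holds; workers' compensation audit 63 days ago vs limit 60 → not met
Not met: 1, 5, 10, 12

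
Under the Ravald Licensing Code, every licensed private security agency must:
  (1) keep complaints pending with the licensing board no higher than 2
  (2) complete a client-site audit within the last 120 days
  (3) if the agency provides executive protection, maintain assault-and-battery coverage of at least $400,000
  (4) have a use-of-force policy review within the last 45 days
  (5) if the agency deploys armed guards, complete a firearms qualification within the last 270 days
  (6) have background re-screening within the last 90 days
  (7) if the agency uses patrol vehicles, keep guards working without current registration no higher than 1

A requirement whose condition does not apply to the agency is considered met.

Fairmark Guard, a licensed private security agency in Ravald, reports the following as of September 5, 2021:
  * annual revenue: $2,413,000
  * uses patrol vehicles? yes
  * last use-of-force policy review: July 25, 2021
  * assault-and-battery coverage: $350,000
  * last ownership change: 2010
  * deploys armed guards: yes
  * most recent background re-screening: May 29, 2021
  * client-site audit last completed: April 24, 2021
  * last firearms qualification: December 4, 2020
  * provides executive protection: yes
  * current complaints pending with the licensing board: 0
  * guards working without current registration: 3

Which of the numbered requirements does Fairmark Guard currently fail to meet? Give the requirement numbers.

2, 3, 5, 6, 7

1. complaints pending with the licensing board 0 ≤ 2 → met
2. client-site audit 134 days ago vs limit 120 → not met
3. condition 'provides executive protection' holds; assault-and-battery coverage $350,000 < $400,000 → not met
4. use-of-force policy review 42 days ago vs limit 45 → met
5. condition 'deploys armed guards' holds; firearms qualification 275 days ago vs limit 270 → not met
6. background re-screening 99 days ago vs limit 90 → not met
7. condition 'uses patrol vehicles' holds; guards working without current registration 3 > 1 → not met
Not met: 2, 3, 5, 6, 7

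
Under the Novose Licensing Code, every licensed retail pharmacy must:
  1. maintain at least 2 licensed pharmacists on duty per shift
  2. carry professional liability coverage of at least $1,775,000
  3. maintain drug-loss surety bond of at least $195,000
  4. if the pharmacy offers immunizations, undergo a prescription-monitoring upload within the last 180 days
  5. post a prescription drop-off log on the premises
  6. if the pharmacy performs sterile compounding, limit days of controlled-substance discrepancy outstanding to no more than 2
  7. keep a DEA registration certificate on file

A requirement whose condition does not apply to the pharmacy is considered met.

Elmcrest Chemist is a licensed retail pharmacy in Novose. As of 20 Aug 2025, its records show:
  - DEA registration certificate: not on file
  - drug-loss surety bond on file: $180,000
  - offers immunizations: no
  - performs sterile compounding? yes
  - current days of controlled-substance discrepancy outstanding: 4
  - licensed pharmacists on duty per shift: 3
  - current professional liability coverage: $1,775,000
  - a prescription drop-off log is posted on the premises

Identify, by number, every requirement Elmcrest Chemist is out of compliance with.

1. licensed pharmacists on duty per shift 3 ≥ 2 → met
2. professional liability coverage $1,775,000 ≥ $1,775,000 → met
3. drug-loss surety bond $180,000 < $195,000 → not met
4. condition 'offers immunizations' does not hold → requirement n/a → met
5. prescription drop-off log present → met
6. condition 'performs sterile compounding' holds; days of controlled-substance discrepancy outstanding 4 > 2 → not met
7. DEA registration certificate absent → not met
Not met: 3, 6, 7

3, 6, 7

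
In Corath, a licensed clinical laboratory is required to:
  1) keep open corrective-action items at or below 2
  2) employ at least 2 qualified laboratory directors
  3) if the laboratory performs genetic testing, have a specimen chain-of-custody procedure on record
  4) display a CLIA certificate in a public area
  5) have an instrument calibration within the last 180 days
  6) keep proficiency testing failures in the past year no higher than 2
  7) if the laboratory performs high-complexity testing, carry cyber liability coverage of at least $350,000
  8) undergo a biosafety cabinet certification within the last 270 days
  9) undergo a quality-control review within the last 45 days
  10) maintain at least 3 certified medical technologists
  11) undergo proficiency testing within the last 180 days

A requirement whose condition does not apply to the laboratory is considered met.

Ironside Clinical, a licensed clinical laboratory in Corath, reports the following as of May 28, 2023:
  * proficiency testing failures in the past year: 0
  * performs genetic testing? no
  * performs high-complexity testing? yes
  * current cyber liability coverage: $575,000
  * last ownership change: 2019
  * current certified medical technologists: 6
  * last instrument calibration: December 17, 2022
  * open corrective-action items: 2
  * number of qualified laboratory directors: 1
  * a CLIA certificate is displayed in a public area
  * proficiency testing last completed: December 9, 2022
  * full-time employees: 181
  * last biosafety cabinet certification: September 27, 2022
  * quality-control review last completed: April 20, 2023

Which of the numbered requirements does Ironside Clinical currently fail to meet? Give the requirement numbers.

2

1. open corrective-action items 2 ≤ 2 → met
2. qualified laboratory directors 1 < 2 → not met
3. condition 'performs genetic testing' does not hold → requirement n/a → met
4. CLIA certificate present → met
5. instrument calibration 162 days ago vs limit 180 → met
6. proficiency testing failures in the past year 0 ≤ 2 → met
7. condition 'performs high-complexity testing' holds; cyber liability coverage $575,000 ≥ $350,000 → met
8. biosafety cabinet certification 243 days ago vs limit 270 → met
9. quality-control review 38 days ago vs limit 45 → met
10. certified medical technologists 6 ≥ 3 → met
11. proficiency testing 170 days ago vs limit 180 → met
Not met: 2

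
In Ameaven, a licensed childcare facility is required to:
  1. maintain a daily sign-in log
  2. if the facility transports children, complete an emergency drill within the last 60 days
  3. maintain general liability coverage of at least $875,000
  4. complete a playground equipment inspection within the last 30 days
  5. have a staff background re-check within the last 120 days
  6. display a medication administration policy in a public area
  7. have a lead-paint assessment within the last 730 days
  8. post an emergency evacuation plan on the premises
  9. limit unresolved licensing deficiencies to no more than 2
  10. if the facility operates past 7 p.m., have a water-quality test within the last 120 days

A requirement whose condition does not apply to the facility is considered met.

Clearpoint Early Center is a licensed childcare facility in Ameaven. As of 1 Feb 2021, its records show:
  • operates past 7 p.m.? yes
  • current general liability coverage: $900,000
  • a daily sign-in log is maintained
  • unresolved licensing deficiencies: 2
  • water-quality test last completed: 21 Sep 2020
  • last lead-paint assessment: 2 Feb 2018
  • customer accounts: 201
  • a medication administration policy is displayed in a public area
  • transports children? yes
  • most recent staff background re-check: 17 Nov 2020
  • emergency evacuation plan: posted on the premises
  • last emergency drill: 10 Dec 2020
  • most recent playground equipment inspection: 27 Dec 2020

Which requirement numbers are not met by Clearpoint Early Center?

4, 7, 10

1. daily sign-in log present → met
2. condition 'transports children' holds; emergency drill 53 days ago vs limit 60 → met
3. general liability coverage $900,000 ≥ $875,000 → met
4. playground equipment inspection 36 days ago vs limit 30 → not met
5. staff background re-check 76 days ago vs limit 120 → met
6. medication administration policy present → met
7. lead-paint assessment 1095 days ago vs limit 730 → not met
8. emergency evacuation plan present → met
9. unresolved licensing deficiencies 2 ≤ 2 → met
10. condition 'operates past 7 p.m.' holds; water-quality test 133 days ago vs limit 120 → not met
Not met: 4, 7, 10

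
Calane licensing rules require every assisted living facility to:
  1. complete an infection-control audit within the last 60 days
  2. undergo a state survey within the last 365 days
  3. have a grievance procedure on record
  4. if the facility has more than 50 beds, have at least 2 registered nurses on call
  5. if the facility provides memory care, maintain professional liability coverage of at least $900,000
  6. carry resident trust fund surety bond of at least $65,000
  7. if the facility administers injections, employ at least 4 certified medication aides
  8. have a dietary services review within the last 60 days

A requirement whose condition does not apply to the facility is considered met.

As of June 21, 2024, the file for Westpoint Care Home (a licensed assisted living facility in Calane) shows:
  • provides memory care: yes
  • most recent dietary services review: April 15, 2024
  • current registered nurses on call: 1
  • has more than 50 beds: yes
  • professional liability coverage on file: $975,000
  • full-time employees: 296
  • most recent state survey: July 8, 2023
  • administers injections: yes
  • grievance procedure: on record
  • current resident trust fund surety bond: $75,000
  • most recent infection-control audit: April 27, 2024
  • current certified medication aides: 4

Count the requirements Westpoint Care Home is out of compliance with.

2

1. infection-control audit 55 days ago vs limit 60 → met
2. state survey 349 days ago vs limit 365 → met
3. grievance procedure present → met
4. condition 'has more than 50 beds' holds; registered nurses on call 1 < 2 → not met
5. condition 'provides memory care' holds; professional liability coverage $975,000 ≥ $900,000 → met
6. resident trust fund surety bond $75,000 ≥ $65,000 → met
7. condition 'administers injections' holds; certified medication aides 4 ≥ 4 → met
8. dietary services review 67 days ago vs limit 60 → not met
Not met: 2 of 8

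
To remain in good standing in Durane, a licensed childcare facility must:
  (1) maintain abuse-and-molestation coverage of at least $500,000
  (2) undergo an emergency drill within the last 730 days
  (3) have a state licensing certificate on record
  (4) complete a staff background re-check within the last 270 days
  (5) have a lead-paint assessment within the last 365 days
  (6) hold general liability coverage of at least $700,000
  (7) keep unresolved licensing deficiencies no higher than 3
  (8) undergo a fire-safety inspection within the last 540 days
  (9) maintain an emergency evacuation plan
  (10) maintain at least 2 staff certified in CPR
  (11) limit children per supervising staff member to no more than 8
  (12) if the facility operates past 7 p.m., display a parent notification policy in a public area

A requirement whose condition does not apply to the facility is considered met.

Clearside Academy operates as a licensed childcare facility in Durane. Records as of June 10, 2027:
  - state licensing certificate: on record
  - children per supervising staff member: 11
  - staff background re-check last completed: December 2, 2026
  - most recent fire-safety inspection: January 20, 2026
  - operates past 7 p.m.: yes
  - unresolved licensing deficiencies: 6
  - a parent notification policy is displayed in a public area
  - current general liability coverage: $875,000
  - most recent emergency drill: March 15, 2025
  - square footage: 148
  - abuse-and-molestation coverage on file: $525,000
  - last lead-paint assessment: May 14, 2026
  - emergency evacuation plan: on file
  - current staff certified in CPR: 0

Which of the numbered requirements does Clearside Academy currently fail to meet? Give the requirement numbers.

2, 5, 7, 10, 11

1. abuse-and-molestation coverage $525,000 ≥ $500,000 → met
2. emergency drill 817 days ago vs limit 730 → not met
3. state licensing certificate present → met
4. staff background re-check 190 days ago vs limit 270 → met
5. lead-paint assessment 392 days ago vs limit 365 → not met
6. general liability coverage $875,000 ≥ $700,000 → met
7. unresolved licensing deficiencies 6 > 3 → not met
8. fire-safety inspection 506 days ago vs limit 540 → met
9. emergency evacuation plan present → met
10. staff certified in CPR 0 < 2 → not met
11. children per supervising staff member 11 > 8 → not met
12. condition 'operates past 7 p.m.' holds; parent notification policy present → met
Not met: 2, 5, 7, 10, 11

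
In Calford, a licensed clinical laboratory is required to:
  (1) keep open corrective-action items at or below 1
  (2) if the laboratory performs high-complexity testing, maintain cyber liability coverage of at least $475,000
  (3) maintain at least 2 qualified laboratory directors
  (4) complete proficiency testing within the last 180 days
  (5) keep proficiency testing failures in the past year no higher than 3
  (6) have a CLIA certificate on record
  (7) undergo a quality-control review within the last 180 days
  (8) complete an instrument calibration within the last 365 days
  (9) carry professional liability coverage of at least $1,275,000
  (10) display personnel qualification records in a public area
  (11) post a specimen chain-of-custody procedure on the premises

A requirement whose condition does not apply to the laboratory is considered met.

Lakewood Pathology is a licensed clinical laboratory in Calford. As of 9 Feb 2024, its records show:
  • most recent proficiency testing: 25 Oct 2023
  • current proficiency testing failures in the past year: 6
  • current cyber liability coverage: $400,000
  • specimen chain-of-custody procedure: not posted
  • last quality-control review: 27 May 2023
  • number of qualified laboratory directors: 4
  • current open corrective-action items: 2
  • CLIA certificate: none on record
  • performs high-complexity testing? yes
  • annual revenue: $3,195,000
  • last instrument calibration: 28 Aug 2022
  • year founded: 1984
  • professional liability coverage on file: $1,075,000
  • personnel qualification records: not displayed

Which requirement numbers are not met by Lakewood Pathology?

1. open corrective-action items 2 > 1 → not met
2. condition 'performs high-complexity testing' holds; cyber liability coverage $400,000 < $475,000 → not met
3. qualified laboratory directors 4 ≥ 2 → met
4. proficiency testing 107 days ago vs limit 180 → met
5. proficiency testing failures in the past year 6 > 3 → not met
6. CLIA certificate absent → not met
7. quality-control review 258 days ago vs limit 180 → not met
8. instrument calibration 530 days ago vs limit 365 → not met
9. professional liability coverage $1,075,000 < $1,275,000 → not met
10. personnel qualification records absent → not met
11. specimen chain-of-custody procedure absent → not met
Not met: 1, 2, 5, 6, 7, 8, 9, 10, 11

1, 2, 5, 6, 7, 8, 9, 10, 11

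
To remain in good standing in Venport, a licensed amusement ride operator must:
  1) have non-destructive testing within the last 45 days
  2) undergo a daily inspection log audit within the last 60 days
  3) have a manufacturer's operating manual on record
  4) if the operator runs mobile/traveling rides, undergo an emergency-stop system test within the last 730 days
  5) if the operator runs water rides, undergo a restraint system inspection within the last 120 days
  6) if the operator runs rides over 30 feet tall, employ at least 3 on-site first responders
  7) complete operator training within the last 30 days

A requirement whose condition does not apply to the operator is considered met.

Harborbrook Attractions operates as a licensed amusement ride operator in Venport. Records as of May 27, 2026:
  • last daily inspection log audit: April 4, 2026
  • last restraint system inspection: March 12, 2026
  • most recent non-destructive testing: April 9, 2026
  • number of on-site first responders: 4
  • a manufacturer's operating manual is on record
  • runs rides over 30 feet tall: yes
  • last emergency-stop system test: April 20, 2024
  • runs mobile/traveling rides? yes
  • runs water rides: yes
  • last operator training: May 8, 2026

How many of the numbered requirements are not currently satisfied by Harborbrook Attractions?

1. non-destructive testing 48 days ago vs limit 45 → not met
2. daily inspection log audit 53 days ago vs limit 60 → met
3. manufacturer's operating manual present → met
4. condition 'runs mobile/traveling rides' holds; emergency-stop system test 767 days ago vs limit 730 → not met
5. condition 'runs water rides' holds; restraint system inspection 76 days ago vs limit 120 → met
6. condition 'runs rides over 30 feet tall' holds; on-site first responders 4 ≥ 3 → met
7. operator training 19 days ago vs limit 30 → met
Not met: 2 of 7

2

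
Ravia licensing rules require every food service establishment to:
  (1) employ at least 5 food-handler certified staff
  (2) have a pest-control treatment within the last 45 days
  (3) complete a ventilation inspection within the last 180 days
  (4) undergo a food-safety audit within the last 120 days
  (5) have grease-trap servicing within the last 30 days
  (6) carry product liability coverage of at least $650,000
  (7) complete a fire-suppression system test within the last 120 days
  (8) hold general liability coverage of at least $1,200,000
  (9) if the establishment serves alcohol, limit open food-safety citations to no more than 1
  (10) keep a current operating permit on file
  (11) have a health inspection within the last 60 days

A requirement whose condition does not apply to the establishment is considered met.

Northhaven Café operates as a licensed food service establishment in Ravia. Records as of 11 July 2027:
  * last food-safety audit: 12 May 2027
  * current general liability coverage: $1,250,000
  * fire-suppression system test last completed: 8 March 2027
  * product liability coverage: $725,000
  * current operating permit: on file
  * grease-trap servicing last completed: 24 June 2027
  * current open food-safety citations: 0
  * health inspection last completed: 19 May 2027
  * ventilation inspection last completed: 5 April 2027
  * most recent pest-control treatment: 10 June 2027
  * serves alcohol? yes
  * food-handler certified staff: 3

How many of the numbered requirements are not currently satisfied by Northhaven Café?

1. food-handler certified staff 3 < 5 → not met
2. pest-control treatment 31 days ago vs limit 45 → met
3. ventilation inspection 97 days ago vs limit 180 → met
4. food-safety audit 60 days ago vs limit 120 → met
5. grease-trap servicing 17 days ago vs limit 30 → met
6. product liability coverage $725,000 ≥ $650,000 → met
7. fire-suppression system test 125 days ago vs limit 120 → not met
8. general liability coverage $1,250,000 ≥ $1,200,000 → met
9. condition 'serves alcohol' holds; open food-safety citations 0 ≤ 1 → met
10. current operating permit present → met
11. health inspection 53 days ago vs limit 60 → met
Not met: 2 of 11

2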